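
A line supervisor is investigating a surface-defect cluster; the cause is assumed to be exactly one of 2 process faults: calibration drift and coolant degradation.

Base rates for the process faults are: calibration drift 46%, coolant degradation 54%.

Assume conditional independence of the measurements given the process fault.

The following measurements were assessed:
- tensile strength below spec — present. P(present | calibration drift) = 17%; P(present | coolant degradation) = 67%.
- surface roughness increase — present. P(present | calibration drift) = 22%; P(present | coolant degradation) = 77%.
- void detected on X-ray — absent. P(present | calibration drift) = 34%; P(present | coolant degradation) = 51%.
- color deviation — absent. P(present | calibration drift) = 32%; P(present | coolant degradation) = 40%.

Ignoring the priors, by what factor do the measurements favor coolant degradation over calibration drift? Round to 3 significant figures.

Joint likelihood of the measurement pattern under each hypothesis (using 1 − P(present | H) for each absent measurement):
  coolant degradation: 0.67 × 0.77 × (1 − 0.51) × (1 − 0.40) = 0.15167
  calibration drift: 0.17 × 0.22 × (1 − 0.34) × (1 − 0.32) = 0.016785
Bayes factor = 0.15167 / 0.016785 ≈ 9.04

9.04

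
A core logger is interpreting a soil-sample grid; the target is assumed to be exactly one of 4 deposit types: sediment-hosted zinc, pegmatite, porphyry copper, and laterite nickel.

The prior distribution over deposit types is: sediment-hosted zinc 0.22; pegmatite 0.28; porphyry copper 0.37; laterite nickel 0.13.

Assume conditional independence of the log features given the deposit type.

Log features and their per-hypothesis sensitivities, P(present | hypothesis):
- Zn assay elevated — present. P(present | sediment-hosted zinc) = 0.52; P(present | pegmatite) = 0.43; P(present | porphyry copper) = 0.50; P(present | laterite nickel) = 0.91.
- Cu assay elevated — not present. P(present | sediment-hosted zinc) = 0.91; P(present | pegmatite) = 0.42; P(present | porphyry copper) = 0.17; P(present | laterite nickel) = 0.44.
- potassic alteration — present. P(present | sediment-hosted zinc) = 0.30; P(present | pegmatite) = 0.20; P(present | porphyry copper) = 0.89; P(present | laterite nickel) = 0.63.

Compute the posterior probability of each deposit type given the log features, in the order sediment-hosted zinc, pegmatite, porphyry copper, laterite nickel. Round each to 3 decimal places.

Multiply each prior by the joint likelihood of the log feature pattern (using 1 − P(present | H) for each absent log feature):
  sediment-hosted zinc: 0.22 × 0.52 × (1 − 0.91) × 0.30 = 0.0030888
  pegmatite: 0.28 × 0.43 × (1 − 0.42) × 0.20 = 0.013966
  porphyry copper: 0.37 × 0.50 × (1 − 0.17) × 0.89 = 0.13666
  laterite nickel: 0.13 × 0.91 × (1 − 0.44) × 0.63 = 0.041736
The unnormalized weights sum to 0.19545.
P(sediment-hosted zinc | evidence) = 0.0030888 / 0.19545 ≈ 0.016
P(pegmatite | evidence) = 0.013966 / 0.19545 ≈ 0.071
P(porphyry copper | evidence) = 0.13666 / 0.19545 ≈ 0.699
P(laterite nickel | evidence) = 0.041736 / 0.19545 ≈ 0.214

0.016, 0.071, 0.699, 0.214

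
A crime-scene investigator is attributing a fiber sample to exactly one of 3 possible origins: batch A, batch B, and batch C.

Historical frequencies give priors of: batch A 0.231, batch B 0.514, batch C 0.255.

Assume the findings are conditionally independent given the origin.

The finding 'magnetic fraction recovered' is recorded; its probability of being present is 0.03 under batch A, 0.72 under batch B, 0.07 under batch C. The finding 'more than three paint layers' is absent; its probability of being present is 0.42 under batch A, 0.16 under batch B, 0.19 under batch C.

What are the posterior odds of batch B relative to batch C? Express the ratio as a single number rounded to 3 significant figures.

Posterior odds equal prior odds times the likelihood ratio; only the two competing hypotheses matter (using 1 − P(present | H) for each absent finding).
  batch B: 0.514 × 0.72 × (1 − 0.16) = 0.31087
  batch C: 0.255 × 0.07 × (1 − 0.19) = 0.014459
Posterior odds = 0.31087 / 0.014459 ≈ 21.5.

21.5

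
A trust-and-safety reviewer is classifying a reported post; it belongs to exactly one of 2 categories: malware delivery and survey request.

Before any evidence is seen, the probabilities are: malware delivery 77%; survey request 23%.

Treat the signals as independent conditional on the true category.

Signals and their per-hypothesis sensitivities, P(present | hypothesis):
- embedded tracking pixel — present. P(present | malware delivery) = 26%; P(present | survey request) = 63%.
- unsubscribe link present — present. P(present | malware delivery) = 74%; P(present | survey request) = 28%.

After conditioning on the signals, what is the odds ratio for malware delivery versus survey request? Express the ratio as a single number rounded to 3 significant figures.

3.65

Posterior odds equal prior odds times the likelihood ratio; only the two competing hypotheses matter.
  malware delivery: 0.77 × 0.26 × 0.74 = 0.14815
  survey request: 0.23 × 0.63 × 0.28 = 0.040572
Posterior odds = 0.14815 / 0.040572 ≈ 3.65.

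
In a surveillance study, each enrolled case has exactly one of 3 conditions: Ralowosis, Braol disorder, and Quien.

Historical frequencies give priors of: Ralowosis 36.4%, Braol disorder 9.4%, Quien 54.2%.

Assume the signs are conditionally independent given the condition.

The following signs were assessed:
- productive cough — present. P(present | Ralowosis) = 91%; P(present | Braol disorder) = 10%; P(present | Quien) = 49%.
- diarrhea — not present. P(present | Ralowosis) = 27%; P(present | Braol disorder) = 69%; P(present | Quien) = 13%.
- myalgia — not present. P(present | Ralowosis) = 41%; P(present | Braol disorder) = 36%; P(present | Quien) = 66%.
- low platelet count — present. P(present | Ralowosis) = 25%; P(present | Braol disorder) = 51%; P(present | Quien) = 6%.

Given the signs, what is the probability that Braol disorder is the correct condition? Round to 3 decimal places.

0.023

By Bayes' rule with conditional independence, the unnormalized weight for each hypothesis is prior × ∏ likelihoods (using 1 − P(present | H) for each absent sign):
  Ralowosis: 0.364 × 0.91 × (1 − 0.27) × (1 − 0.41) × 0.25 = 0.035666
  Braol disorder: 0.094 × 0.10 × (1 − 0.69) × (1 − 0.36) × 0.51 = 0.00095113
  Quien: 0.542 × 0.49 × (1 − 0.13) × (1 − 0.66) × 0.06 = 0.0047135
Marginal likelihood of the evidence = 0.041331.
P(Braol disorder | evidence) = 0.00095113 / 0.041331 ≈ 0.023.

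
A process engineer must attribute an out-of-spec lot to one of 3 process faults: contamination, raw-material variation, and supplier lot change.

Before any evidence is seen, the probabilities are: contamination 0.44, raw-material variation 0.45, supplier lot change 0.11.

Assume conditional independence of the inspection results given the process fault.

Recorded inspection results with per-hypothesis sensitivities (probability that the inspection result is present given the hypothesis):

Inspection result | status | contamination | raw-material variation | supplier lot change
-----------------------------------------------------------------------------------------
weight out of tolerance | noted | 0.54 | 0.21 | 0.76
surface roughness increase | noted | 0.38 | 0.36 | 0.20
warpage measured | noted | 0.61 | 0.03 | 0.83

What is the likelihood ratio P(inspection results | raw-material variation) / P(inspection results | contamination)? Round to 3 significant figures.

0.0181

Take the product of per-inspection result likelihoods under each hypothesis, then divide.
  raw-material variation: 0.21 × 0.36 × 0.03 = 0.002268
  contamination: 0.54 × 0.38 × 0.61 = 0.12517
Bayes factor = 0.002268 / 0.12517 ≈ 0.0181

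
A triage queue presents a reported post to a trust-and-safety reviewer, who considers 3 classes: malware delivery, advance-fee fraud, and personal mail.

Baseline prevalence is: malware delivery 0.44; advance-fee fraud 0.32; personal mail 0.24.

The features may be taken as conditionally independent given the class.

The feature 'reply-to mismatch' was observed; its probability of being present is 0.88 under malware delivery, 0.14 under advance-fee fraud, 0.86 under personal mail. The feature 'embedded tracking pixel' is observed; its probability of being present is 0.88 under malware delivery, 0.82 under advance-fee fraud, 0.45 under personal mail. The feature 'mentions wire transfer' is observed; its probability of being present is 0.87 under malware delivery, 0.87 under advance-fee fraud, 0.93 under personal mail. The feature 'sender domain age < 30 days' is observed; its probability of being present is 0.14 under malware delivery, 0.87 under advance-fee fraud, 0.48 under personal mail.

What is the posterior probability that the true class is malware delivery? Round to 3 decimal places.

0.375

Multiply each prior by the joint likelihood of the feature pattern:
  malware delivery: 0.44 × 0.88 × 0.88 × 0.87 × 0.14 = 0.041502
  advance-fee fraud: 0.32 × 0.14 × 0.82 × 0.87 × 0.87 = 0.027805
  personal mail: 0.24 × 0.86 × 0.45 × 0.93 × 0.48 = 0.041462
The unnormalized weights sum to 0.11077.
P(malware delivery | evidence) = 0.041502 / 0.11077 ≈ 0.375.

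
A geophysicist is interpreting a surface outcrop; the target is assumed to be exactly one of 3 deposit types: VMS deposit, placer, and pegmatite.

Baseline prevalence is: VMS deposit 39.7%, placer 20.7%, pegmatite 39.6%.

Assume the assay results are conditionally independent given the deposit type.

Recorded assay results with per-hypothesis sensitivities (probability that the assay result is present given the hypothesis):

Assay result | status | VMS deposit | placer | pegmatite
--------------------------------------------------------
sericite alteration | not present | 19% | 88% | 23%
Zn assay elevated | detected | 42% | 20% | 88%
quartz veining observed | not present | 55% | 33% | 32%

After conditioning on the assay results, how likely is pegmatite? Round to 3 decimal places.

By Bayes' rule with conditional independence, the unnormalized weight for each hypothesis is prior × ∏ likelihoods (using 1 − P(present | H) for each absent assay result):
  VMS deposit: 0.397 × (1 − 0.19) × 0.42 × (1 − 0.55) = 0.060777
  placer: 0.207 × (1 − 0.88) × 0.20 × (1 − 0.33) = 0.0033286
  pegmatite: 0.396 × (1 − 0.23) × 0.88 × (1 − 0.32) = 0.18246
The unnormalized weights sum to 0.24657.
P(pegmatite | evidence) = 0.18246 / 0.24657 ≈ 0.740.

0.740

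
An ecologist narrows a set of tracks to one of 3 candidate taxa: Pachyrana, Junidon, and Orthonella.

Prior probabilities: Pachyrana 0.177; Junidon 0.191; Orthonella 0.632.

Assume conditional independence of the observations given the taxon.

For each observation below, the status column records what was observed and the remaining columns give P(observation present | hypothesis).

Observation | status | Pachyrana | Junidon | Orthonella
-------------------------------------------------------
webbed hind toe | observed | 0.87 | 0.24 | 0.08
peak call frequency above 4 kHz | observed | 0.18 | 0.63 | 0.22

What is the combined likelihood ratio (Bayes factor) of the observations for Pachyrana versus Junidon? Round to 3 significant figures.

1.04

Joint likelihood of the evidence pattern under each hypothesis:
  Pachyrana: 0.87 × 0.18 = 0.1566
  Junidon: 0.24 × 0.63 = 0.1512
Bayes factor = 0.1566 / 0.1512 ≈ 1.04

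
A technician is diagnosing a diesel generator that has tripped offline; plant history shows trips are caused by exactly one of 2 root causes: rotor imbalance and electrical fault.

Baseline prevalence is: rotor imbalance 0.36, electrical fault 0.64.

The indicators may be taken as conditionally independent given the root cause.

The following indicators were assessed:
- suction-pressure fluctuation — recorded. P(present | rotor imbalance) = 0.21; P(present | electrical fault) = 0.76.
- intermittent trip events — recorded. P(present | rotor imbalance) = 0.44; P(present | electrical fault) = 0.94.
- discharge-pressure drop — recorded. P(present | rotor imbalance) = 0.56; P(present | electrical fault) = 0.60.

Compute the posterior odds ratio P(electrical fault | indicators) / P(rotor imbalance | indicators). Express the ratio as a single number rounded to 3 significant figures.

Unnormalized posterior weight (prior times the indicator likelihoods) for each of the two hypotheses:
  electrical fault: 0.64 × 0.76 × 0.94 × 0.60 = 0.27433
  rotor imbalance: 0.36 × 0.21 × 0.44 × 0.56 = 0.018628
Odds(electrical fault : rotor imbalance) = 0.27433 / 0.018628 ≈ 14.7.

14.7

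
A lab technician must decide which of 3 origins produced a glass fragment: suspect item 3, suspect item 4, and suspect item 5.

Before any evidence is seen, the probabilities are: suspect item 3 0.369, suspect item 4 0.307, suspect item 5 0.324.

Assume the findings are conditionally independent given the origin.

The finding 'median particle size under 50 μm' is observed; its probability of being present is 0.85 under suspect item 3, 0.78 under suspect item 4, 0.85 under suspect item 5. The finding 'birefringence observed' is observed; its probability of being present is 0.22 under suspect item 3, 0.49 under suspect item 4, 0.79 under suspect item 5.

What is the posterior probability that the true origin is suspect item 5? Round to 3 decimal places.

0.539

Multiply each prior by the joint likelihood of the evidence pattern:
  suspect item 3: 0.369 × 0.85 × 0.22 = 0.069003
  suspect item 4: 0.307 × 0.78 × 0.49 = 0.11734
  suspect item 5: 0.324 × 0.85 × 0.79 = 0.21757
The unnormalized weights sum to 0.4039.
P(suspect item 5 | evidence) = 0.21757 / 0.4039 ≈ 0.539.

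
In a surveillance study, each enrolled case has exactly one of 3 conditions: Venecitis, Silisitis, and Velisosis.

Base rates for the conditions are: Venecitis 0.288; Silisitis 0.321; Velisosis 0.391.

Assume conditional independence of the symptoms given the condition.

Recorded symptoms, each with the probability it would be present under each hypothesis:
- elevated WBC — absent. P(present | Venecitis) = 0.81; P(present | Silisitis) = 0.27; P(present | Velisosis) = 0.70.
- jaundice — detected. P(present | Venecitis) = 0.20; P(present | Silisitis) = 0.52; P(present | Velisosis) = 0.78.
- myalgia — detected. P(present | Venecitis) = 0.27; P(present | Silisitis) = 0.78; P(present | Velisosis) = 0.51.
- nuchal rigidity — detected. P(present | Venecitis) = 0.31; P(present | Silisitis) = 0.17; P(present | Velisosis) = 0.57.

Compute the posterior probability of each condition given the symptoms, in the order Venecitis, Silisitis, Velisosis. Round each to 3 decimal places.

0.021, 0.370, 0.609

By Bayes' rule with conditional independence, the unnormalized weight for each hypothesis is prior × ∏ likelihoods (using 1 − P(present | H) for each absent symptom):
  Venecitis: 0.288 × (1 − 0.81) × 0.20 × 0.27 × 0.31 = 0.00091601
  Silisitis: 0.321 × (1 − 0.27) × 0.52 × 0.78 × 0.17 = 0.016158
  Velisosis: 0.391 × (1 − 0.70) × 0.78 × 0.51 × 0.57 = 0.026597
Normalizing constant Z = 0.00091601 + 0.016158 + 0.026597 = 0.043671.
P(Venecitis | evidence) = 0.00091601 / 0.043671 ≈ 0.021
P(Silisitis | evidence) = 0.016158 / 0.043671 ≈ 0.370
P(Velisosis | evidence) = 0.026597 / 0.043671 ≈ 0.609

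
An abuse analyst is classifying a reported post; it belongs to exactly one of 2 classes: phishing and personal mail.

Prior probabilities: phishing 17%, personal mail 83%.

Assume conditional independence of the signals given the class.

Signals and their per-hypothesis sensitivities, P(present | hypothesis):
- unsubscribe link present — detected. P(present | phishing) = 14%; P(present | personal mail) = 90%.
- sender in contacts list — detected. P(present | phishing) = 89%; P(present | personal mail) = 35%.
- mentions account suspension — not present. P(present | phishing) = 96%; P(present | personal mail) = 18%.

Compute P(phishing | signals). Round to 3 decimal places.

By Bayes' rule with conditional independence, the unnormalized weight for each hypothesis is prior × ∏ likelihoods (using 1 − P(present | H) for each absent signal):
  phishing: 0.17 × 0.14 × 0.89 × (1 − 0.96) = 0.00084728
  personal mail: 0.83 × 0.90 × 0.35 × (1 − 0.18) = 0.21439
The unnormalized weights sum to 0.21524.
P(phishing | evidence) = 0.00084728 / 0.21524 ≈ 0.004.

0.004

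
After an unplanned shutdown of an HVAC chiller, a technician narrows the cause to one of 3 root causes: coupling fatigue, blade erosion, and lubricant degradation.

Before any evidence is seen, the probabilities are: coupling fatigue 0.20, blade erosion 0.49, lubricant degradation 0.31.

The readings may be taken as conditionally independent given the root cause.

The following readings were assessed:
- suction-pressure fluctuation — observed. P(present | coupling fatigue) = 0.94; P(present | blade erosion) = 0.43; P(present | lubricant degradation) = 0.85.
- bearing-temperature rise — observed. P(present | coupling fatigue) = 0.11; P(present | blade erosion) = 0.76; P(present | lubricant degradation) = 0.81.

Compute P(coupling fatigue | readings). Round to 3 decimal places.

By Bayes' rule with conditional independence, the unnormalized weight for each hypothesis is prior × ∏ likelihoods:
  coupling fatigue: 0.20 × 0.94 × 0.11 = 0.02068
  blade erosion: 0.49 × 0.43 × 0.76 = 0.16013
  lubricant degradation: 0.31 × 0.85 × 0.81 = 0.21344
Normalizing constant Z = 0.02068 + 0.16013 + 0.21344 = 0.39425.
P(coupling fatigue | evidence) = 0.02068 / 0.39425 ≈ 0.052.

0.052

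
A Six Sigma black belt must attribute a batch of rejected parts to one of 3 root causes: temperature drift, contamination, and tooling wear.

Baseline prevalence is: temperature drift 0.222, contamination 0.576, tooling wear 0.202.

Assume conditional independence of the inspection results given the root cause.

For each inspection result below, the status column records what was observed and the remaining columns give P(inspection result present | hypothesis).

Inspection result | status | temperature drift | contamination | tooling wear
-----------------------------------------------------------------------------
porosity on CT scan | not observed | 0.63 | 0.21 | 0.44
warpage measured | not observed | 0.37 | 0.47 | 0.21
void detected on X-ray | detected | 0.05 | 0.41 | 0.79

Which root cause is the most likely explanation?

By Bayes' rule with conditional independence, the unnormalized weight for each hypothesis is prior × ∏ likelihoods (using 1 − P(present | H) for each absent inspection result):
  temperature drift: 0.222 × (1 − 0.63) × (1 − 0.37) × 0.05 = 0.0025874
  contamination: 0.576 × (1 − 0.21) × (1 − 0.47) × 0.41 = 0.09888
  tooling wear: 0.202 × (1 − 0.44) × (1 − 0.21) × 0.79 = 0.070598
Normalizing constant Z = 0.0025874 + 0.09888 + 0.070598 = 0.17207.
P(temperature drift | evidence) ≈ 0.0025874 / 0.17207 ≈ 0.015
P(contamination | evidence) ≈ 0.09888 / 0.17207 ≈ 0.575
P(tooling wear | evidence) ≈ 0.070598 / 0.17207 ≈ 0.410
The largest is 0.575, so contamination is most probable.

contamination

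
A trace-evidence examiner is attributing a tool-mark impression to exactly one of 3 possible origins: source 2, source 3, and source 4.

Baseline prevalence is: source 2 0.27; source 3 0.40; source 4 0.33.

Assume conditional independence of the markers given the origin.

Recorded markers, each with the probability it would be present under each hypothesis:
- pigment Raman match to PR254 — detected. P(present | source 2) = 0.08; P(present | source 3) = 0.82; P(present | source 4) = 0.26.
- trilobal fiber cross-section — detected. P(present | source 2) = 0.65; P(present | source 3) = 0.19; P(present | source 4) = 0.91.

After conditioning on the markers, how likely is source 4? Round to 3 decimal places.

0.506

Multiply each prior by the joint likelihood of the marker pattern:
  source 2: 0.27 × 0.08 × 0.65 = 0.01404
  source 3: 0.40 × 0.82 × 0.19 = 0.06232
  source 4: 0.33 × 0.26 × 0.91 = 0.078078
The unnormalized weights sum to 0.15444.
P(source 4 | evidence) = 0.078078 / 0.15444 ≈ 0.506.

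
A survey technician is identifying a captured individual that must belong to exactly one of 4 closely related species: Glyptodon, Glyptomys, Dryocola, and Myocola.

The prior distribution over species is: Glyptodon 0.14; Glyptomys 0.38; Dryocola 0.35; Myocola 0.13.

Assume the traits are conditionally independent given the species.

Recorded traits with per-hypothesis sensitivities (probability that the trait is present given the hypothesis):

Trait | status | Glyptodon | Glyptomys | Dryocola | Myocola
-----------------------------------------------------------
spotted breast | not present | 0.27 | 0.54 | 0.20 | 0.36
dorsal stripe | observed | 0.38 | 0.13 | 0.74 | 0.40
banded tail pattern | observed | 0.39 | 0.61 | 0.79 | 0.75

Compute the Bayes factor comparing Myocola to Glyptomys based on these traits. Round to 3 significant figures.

5.26

The Bayes factor is the ratio of the joint likelihoods of the trait pattern under the two hypotheses (using 1 − P(present | H) for each absent trait).
  Myocola: (1 − 0.36) × 0.40 × 0.75 = 0.192
  Glyptomys: (1 − 0.54) × 0.13 × 0.61 = 0.036478
Bayes factor = 0.192 / 0.036478 ≈ 5.26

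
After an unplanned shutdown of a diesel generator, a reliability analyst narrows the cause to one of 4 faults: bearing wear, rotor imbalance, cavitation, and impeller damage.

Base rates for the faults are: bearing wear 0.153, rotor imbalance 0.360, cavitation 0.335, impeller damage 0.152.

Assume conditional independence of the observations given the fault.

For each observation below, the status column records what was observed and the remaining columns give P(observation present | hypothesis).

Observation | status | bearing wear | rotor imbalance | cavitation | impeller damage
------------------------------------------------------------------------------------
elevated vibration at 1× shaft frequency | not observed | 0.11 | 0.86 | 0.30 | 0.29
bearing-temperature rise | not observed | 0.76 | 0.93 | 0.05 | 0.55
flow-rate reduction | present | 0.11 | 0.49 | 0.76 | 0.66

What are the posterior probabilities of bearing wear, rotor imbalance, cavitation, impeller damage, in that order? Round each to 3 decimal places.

0.017, 0.008, 0.819, 0.155

Multiply each prior by the joint likelihood of the evidence pattern (using 1 − P(present | H) for each absent observation):
  bearing wear: 0.153 × (1 − 0.11) × (1 − 0.76) × 0.11 = 0.0035949
  rotor imbalance: 0.360 × (1 − 0.86) × (1 − 0.93) × 0.49 = 0.0017287
  cavitation: 0.335 × (1 − 0.30) × (1 − 0.05) × 0.76 = 0.16931
  impeller damage: 0.152 × (1 − 0.29) × (1 − 0.55) × 0.66 = 0.032052
The unnormalized weights sum to 0.20668.
P(bearing wear | evidence) = 0.0035949 / 0.20668 ≈ 0.017
P(rotor imbalance | evidence) = 0.0017287 / 0.20668 ≈ 0.008
P(cavitation | evidence) = 0.16931 / 0.20668 ≈ 0.819
P(impeller damage | evidence) = 0.032052 / 0.20668 ≈ 0.155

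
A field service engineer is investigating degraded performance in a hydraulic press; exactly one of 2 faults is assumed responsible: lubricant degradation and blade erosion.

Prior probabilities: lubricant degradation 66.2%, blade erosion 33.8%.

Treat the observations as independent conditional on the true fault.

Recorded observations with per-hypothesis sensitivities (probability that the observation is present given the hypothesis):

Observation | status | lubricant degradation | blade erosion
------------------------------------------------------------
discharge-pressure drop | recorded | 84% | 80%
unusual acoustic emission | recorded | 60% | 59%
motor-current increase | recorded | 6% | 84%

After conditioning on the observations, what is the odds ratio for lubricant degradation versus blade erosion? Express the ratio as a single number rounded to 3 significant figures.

0.149

The normalizing constant cancels in an odds ratio, so compute prior × likelihood for the two hypotheses only:
  lubricant degradation: 0.662 × 0.84 × 0.60 × 0.06 = 0.020019
  blade erosion: 0.338 × 0.80 × 0.59 × 0.84 = 0.13401
Posterior odds = 0.020019 / 0.13401 ≈ 0.149.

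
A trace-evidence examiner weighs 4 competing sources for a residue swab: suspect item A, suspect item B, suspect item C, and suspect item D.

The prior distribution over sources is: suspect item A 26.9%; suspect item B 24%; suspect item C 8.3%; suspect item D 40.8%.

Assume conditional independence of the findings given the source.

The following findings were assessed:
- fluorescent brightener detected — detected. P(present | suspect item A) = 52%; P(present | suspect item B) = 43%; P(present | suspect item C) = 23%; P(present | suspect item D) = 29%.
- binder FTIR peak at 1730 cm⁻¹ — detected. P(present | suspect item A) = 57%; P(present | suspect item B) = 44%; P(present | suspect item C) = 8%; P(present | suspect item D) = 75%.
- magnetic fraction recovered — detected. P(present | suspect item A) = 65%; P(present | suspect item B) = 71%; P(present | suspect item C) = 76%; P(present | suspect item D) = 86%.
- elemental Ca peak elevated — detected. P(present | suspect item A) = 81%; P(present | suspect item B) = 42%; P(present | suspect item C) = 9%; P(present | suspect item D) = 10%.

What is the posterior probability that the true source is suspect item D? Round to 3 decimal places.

By Bayes' rule with conditional independence, the unnormalized weight for each hypothesis is prior × ∏ likelihoods:
  suspect item A: 0.269 × 0.52 × 0.57 × 0.65 × 0.81 = 0.041979
  suspect item B: 0.240 × 0.43 × 0.44 × 0.71 × 0.42 = 0.013541
  suspect item C: 0.083 × 0.23 × 0.08 × 0.76 × 0.09 = 0.00010446
  suspect item D: 0.408 × 0.29 × 0.75 × 0.86 × 0.10 = 0.0076316
Normalizing constant Z = 0.041979 + 0.013541 + 0.00010446 + 0.0076316 = 0.063255.
P(suspect item D | evidence) = 0.0076316 / 0.063255 ≈ 0.121.

0.121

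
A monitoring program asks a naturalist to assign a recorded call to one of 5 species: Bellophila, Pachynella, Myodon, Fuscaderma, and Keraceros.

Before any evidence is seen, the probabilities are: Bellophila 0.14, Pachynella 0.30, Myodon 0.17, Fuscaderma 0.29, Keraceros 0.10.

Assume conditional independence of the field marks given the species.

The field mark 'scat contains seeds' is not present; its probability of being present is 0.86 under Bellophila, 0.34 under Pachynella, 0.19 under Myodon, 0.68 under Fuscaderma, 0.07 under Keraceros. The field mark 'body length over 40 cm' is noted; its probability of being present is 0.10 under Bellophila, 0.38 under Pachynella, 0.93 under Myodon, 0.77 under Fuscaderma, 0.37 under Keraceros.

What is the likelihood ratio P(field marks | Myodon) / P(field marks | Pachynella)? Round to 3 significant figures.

Joint likelihood of the field mark pattern under each hypothesis (using 1 − P(present | H) for each absent field mark):
  Myodon: (1 − 0.19) × 0.93 = 0.7533
  Pachynella: (1 − 0.34) × 0.38 = 0.2508
Bayes factor = 0.7533 / 0.2508 ≈ 3.00

3.00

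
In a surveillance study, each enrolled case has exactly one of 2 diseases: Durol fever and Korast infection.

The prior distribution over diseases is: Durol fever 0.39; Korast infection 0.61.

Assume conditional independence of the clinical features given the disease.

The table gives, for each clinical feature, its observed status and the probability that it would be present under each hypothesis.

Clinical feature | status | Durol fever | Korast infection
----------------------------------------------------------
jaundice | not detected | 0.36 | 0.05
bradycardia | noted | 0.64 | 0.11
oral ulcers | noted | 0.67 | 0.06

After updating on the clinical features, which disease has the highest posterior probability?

For each hypothesis, the unnormalized posterior weight is prior × product of the clinical feature likelihoods (using 1 − P(present | H) for each absent clinical feature):
  Durol fever: 0.39 × (1 − 0.36) × 0.64 × 0.67 = 0.10703
  Korast infection: 0.61 × (1 − 0.05) × 0.11 × 0.06 = 0.0038247
The unnormalized weights sum to 0.11085.
P(Durol fever | evidence) ≈ 0.10703 / 0.11085 ≈ 0.965
P(Korast infection | evidence) ≈ 0.0038247 / 0.11085 ≈ 0.035
The largest is 0.965, so Durol fever is most probable.

Durol fever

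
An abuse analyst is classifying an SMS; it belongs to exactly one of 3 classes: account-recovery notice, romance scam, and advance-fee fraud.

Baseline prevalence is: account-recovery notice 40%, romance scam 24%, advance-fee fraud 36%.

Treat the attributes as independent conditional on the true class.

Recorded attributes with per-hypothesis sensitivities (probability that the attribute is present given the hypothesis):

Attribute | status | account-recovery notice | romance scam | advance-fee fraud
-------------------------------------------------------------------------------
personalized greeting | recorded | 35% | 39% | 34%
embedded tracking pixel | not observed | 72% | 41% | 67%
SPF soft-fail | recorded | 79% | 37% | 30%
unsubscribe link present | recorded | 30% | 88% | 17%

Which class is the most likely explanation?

romance scam

For each hypothesis, the unnormalized posterior weight is prior × product of the attribute likelihoods (using 1 − P(present | H) for each absent attribute):
  account-recovery notice: 0.40 × 0.35 × (1 − 0.72) × 0.79 × 0.30 = 0.0092904
  romance scam: 0.24 × 0.39 × (1 − 0.41) × 0.37 × 0.88 = 0.017981
  advance-fee fraud: 0.36 × 0.34 × (1 − 0.67) × 0.30 × 0.17 = 0.00206
Normalizing constant Z = 0.0092904 + 0.017981 + 0.00206 = 0.029331.
P(account-recovery notice | evidence) ≈ 0.0092904 / 0.029331 ≈ 0.317
P(romance scam | evidence) ≈ 0.017981 / 0.029331 ≈ 0.613
P(advance-fee fraud | evidence) ≈ 0.00206 / 0.029331 ≈ 0.070
The largest is 0.613, so romance scam is most probable.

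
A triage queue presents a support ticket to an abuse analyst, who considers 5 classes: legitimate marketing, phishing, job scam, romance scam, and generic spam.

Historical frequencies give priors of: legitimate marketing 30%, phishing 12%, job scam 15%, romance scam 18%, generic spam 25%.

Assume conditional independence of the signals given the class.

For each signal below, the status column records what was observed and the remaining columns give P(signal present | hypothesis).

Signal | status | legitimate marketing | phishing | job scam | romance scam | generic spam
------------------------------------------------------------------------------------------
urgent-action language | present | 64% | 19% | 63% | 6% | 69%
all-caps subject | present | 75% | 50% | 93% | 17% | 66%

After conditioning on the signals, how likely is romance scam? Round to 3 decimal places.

Multiply each prior by the joint likelihood of the signal pattern:
  legitimate marketing: 0.30 × 0.64 × 0.75 = 0.144
  phishing: 0.12 × 0.19 × 0.50 = 0.0114
  job scam: 0.15 × 0.63 × 0.93 = 0.087885
  romance scam: 0.18 × 0.06 × 0.17 = 0.001836
  generic spam: 0.25 × 0.69 × 0.66 = 0.11385
The unnormalized weights sum to 0.35897.
P(romance scam | evidence) = 0.001836 / 0.35897 ≈ 0.005.

0.005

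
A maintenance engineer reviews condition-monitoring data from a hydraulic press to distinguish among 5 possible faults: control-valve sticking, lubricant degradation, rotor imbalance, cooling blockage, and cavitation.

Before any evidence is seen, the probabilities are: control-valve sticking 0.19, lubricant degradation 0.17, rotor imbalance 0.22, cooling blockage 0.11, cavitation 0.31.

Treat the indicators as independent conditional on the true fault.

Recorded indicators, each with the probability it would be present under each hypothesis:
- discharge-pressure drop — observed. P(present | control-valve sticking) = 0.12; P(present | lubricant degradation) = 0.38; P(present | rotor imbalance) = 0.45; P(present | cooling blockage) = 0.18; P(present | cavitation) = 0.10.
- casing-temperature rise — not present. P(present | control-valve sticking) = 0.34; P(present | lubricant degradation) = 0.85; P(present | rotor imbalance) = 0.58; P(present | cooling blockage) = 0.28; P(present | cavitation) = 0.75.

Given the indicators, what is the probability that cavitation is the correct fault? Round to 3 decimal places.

By Bayes' rule with conditional independence, the unnormalized weight for each hypothesis is prior × ∏ likelihoods (using 1 − P(present | H) for each absent indicator):
  control-valve sticking: 0.19 × 0.12 × (1 − 0.34) = 0.015048
  lubricant degradation: 0.17 × 0.38 × (1 − 0.85) = 0.00969
  rotor imbalance: 0.22 × 0.45 × (1 − 0.58) = 0.04158
  cooling blockage: 0.11 × 0.18 × (1 − 0.28) = 0.014256
  cavitation: 0.31 × 0.10 × (1 − 0.75) = 0.00775
Normalizing constant Z = 0.015048 + 0.00969 + 0.04158 + 0.014256 + 0.00775 = 0.088324.
P(cavitation | evidence) = 0.00775 / 0.088324 ≈ 0.088.

0.088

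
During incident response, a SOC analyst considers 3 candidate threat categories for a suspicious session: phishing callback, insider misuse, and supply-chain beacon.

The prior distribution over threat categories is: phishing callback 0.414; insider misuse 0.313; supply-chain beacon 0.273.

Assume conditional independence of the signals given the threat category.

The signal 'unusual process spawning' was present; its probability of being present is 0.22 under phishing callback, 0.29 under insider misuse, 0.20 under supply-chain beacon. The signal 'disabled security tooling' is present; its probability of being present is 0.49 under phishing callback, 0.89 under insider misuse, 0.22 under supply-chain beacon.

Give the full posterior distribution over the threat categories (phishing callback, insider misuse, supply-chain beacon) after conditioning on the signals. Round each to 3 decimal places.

By Bayes' rule with conditional independence, the unnormalized weight for each hypothesis is prior × ∏ likelihoods:
  phishing callback: 0.414 × 0.22 × 0.49 = 0.044629
  insider misuse: 0.313 × 0.29 × 0.89 = 0.080785
  supply-chain beacon: 0.273 × 0.20 × 0.22 = 0.012012
The unnormalized weights sum to 0.13743.
P(phishing callback | evidence) = 0.044629 / 0.13743 ≈ 0.325
P(insider misuse | evidence) = 0.080785 / 0.13743 ≈ 0.588
P(supply-chain beacon | evidence) = 0.012012 / 0.13743 ≈ 0.087

0.325, 0.588, 0.087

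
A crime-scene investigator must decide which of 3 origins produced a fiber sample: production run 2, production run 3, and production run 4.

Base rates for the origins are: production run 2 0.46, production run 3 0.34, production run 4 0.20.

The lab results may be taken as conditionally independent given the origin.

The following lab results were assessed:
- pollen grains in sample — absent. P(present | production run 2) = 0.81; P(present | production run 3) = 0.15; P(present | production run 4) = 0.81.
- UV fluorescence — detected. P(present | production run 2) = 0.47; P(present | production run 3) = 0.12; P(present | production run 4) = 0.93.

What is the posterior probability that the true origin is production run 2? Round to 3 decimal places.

0.370

By Bayes' rule with conditional independence, the unnormalized weight for each hypothesis is prior × ∏ likelihoods (using 1 − P(present | H) for each absent lab result):
  production run 2: 0.46 × (1 − 0.81) × 0.47 = 0.041078
  production run 3: 0.34 × (1 − 0.15) × 0.12 = 0.03468
  production run 4: 0.20 × (1 − 0.81) × 0.93 = 0.03534
Marginal likelihood of the evidence = 0.1111.
P(production run 2 | evidence) = 0.041078 / 0.1111 ≈ 0.370.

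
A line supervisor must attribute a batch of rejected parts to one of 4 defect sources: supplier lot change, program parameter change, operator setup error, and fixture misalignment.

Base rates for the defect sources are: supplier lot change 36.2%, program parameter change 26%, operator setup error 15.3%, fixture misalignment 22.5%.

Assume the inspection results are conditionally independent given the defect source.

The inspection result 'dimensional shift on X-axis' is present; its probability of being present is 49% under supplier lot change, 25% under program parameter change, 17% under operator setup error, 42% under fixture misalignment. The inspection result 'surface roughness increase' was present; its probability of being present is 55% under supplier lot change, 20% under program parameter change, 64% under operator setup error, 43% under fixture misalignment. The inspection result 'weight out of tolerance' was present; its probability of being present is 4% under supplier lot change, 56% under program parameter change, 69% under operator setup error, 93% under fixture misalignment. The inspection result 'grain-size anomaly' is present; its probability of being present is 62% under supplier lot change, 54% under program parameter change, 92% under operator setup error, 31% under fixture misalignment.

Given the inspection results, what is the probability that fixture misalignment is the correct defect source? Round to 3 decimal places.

0.409

For each hypothesis, the unnormalized posterior weight is prior × product of the inspection result likelihoods:
  supplier lot change: 0.362 × 0.49 × 0.55 × 0.04 × 0.62 = 0.0024195
  program parameter change: 0.260 × 0.25 × 0.20 × 0.56 × 0.54 = 0.0039312
  operator setup error: 0.153 × 0.17 × 0.64 × 0.69 × 0.92 = 0.010567
  fixture misalignment: 0.225 × 0.42 × 0.43 × 0.93 × 0.31 = 0.011715
Normalizing constant Z = 0.0024195 + 0.0039312 + 0.010567 + 0.011715 = 0.028633.
P(fixture misalignment | evidence) = 0.011715 / 0.028633 ≈ 0.409.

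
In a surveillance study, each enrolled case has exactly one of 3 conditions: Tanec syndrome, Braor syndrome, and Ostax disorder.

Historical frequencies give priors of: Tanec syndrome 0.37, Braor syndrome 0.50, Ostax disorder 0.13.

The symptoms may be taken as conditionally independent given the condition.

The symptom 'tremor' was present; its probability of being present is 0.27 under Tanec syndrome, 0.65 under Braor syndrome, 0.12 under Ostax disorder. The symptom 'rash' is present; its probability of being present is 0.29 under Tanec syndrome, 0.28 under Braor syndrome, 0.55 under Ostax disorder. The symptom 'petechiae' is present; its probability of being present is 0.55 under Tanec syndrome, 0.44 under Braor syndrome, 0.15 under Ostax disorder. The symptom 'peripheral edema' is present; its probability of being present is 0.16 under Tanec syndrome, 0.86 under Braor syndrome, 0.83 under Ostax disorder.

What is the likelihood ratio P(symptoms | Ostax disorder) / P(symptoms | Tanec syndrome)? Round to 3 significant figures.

1.19

Take the product of per-symptom likelihoods under each hypothesis, then divide.
  Ostax disorder: 0.12 × 0.55 × 0.15 × 0.83 = 0.008217
  Tanec syndrome: 0.27 × 0.29 × 0.55 × 0.16 = 0.0068904
Bayes factor = 0.008217 / 0.0068904 ≈ 1.19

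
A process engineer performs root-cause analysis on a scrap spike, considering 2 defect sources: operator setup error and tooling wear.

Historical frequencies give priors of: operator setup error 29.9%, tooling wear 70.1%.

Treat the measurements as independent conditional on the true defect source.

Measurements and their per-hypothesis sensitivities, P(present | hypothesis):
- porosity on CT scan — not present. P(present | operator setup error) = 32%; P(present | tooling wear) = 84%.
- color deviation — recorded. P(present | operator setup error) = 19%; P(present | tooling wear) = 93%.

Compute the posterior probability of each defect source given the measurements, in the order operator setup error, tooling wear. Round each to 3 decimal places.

0.270, 0.730

Multiply each prior by the joint likelihood of the measurement pattern (using 1 − P(present | H) for each absent measurement):
  operator setup error: 0.299 × (1 − 0.32) × 0.19 = 0.038631
  tooling wear: 0.701 × (1 − 0.84) × 0.93 = 0.10431
Normalizing constant Z = 0.038631 + 0.10431 = 0.14294.
P(operator setup error | evidence) = 0.038631 / 0.14294 ≈ 0.270
P(tooling wear | evidence) = 0.10431 / 0.14294 ≈ 0.730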